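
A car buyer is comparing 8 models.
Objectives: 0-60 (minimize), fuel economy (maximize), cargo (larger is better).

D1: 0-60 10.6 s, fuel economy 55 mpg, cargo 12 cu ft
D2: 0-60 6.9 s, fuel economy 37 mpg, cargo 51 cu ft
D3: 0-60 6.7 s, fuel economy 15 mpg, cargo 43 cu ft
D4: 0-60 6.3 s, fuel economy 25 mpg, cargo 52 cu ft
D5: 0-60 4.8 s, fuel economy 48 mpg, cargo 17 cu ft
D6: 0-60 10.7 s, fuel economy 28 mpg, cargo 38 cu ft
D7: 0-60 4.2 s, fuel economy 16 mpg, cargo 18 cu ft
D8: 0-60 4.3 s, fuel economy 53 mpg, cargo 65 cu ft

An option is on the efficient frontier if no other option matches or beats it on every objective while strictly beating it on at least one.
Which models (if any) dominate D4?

D8: 0-60 4.3≤6.3, fuel economy 53≥25, cargo 65≥52 — dominates D4.
Others (D1, D2, D3, D5, D6, D7) are each worse than D4 on at least one objective.

D8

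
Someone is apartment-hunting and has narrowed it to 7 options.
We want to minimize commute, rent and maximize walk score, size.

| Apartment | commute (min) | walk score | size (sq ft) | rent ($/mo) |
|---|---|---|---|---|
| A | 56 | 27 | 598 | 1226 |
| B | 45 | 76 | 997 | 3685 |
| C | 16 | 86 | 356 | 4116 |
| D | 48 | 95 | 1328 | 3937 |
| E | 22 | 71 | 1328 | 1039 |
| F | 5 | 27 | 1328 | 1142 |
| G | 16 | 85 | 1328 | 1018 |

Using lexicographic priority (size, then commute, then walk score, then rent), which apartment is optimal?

First maximize size: best is 1328, kept {D, E, F, G}.
Then minimize commute: best is 5, kept {F}.

F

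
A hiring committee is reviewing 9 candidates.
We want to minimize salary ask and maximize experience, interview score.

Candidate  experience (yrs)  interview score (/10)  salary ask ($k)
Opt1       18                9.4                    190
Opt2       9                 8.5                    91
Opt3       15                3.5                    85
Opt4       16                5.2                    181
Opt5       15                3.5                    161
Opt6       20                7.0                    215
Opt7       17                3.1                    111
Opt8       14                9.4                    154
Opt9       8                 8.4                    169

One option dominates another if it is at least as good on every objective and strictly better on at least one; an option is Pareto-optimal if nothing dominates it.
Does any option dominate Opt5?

Yes

Opt3 vs Opt5: experience 15≥15, interview score 3.5≥3.5, salary ask 85≤161 — Opt3 is at least as good on every objective and strictly better on at least one, so Opt3 dominates Opt5.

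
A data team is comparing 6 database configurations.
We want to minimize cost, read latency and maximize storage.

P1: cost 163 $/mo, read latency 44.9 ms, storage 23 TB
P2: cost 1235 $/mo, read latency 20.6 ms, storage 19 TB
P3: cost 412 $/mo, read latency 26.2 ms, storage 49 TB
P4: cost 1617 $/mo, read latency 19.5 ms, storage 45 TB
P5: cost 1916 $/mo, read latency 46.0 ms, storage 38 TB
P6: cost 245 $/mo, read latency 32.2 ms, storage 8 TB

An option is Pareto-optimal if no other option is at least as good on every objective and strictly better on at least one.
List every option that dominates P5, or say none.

P3: cost 412≤1916, read latency 26.2≤46.0, storage 49≥38 — dominates P5.
P4: cost 1617≤1916, read latency 19.5≤46.0, storage 45≥38 — dominates P5.
Others (P1, P2, P6) are each worse than P5 on at least one objective.

P3, P4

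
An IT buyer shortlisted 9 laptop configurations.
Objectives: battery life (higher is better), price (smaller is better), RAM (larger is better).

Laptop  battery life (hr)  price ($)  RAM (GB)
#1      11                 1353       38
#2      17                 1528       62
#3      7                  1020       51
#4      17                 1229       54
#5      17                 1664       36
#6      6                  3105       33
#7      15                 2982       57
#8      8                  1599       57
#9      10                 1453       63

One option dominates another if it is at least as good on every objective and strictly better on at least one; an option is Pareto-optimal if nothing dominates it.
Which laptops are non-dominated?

#1: dominated by #4 (battery life 17≥11, price 1229≤1353, RAM 54≥38).
#2: not dominated.
#3: not dominated (best price).
#4: not dominated.
#5: dominated by #2 (battery life 17≥17, price 1528≤1664, RAM 62≥36).
#6: dominated by #1 (battery life 11≥6, price 1353≤3105, RAM 38≥33).
#7: dominated by #2 (battery life 17≥15, price 1528≤2982, RAM 62≥57).
#8: dominated by #2 (battery life 17≥8, price 1528≤1599, RAM 62≥57).
#9: not dominated (best RAM).

#2, #3, #4, #9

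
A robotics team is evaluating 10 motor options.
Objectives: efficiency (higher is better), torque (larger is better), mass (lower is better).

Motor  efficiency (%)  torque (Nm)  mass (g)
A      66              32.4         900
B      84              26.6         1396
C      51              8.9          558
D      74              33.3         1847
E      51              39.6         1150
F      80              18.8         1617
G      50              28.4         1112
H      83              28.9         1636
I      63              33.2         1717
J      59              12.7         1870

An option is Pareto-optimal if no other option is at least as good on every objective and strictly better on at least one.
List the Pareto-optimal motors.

A: not dominated.
B: not dominated (best efficiency).
C: not dominated (best mass).
D: not dominated.
E: not dominated (best torque).
F: dominated by B (efficiency 84≥80, torque 26.6≥18.8, mass 1396≤1617).
G: dominated by A (efficiency 66≥50, torque 32.4≥28.4, mass 900≤1112).
H: not dominated.
I: not dominated.
J: dominated by A (efficiency 66≥59, torque 32.4≥12.7, mass 900≤1870).

A, B, C, D, E, H, I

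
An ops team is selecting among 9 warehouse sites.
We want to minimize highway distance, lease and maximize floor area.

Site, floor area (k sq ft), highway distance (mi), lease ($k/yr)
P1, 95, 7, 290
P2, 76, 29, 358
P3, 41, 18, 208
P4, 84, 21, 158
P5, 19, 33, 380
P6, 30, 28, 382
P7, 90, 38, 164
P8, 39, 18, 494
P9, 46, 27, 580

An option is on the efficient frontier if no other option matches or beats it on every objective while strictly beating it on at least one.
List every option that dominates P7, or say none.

P1: worse on lease (290 vs 164).
P2: worse on floor area (76 vs 90).
P3: worse on floor area (41 vs 90).
P4: worse on floor area (84 vs 90).
P5: worse on floor area (19 vs 90).
P6: worse on floor area (30 vs 90).
P8: worse on floor area (39 vs 90).
P9: worse on floor area (46 vs 90).
No option dominates P7.

none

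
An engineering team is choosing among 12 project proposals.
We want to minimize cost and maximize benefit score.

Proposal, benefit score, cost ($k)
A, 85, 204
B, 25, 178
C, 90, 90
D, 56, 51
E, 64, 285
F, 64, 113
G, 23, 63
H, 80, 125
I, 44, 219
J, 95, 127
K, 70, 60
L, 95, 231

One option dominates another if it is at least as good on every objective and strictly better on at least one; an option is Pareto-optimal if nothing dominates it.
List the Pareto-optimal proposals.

C, D, J, K

A: dominated by C (benefit score 90≥85, cost 90≤204).
B: dominated by C (benefit score 90≥25, cost 90≤178).
C: not dominated.
D: not dominated (best cost).
E: dominated by A (benefit score 85≥64, cost 204≤285).
F: dominated by C (benefit score 90≥64, cost 90≤113).
G: dominated by D (benefit score 56≥23, cost 51≤63).
H: dominated by C (benefit score 90≥80, cost 90≤125).
I: dominated by A (benefit score 85≥44, cost 204≤219).
J: not dominated.
K: not dominated.
L: dominated by J (benefit score 95≥95, cost 127≤231).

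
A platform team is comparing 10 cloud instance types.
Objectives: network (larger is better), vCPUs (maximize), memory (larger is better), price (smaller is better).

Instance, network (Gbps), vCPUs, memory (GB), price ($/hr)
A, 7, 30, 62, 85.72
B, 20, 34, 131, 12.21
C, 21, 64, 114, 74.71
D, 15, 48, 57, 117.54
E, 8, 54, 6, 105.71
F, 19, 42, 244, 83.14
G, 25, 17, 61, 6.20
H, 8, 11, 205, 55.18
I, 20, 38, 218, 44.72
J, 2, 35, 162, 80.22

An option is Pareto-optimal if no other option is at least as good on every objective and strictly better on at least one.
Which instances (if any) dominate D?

C: network 21≥15, vCPUs 64≥48, memory 114≥57, price 74.71≤117.54 — dominates D.
Others (A, B, E, F, G, H, I, J) are each worse than D on at least one objective.

C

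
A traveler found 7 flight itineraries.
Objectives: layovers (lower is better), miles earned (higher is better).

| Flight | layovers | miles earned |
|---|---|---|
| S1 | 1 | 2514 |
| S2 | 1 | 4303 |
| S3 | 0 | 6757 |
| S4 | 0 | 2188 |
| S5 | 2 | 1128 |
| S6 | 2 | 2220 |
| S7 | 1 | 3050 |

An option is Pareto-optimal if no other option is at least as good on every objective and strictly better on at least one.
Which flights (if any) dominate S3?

S1: worse on layovers (1 vs 0).
S2: worse on layovers (1 vs 0).
S4: worse on miles earned (2188 vs 6757).
S5: worse on layovers (2 vs 0).
S6: worse on layovers (2 vs 0).
S7: worse on layovers (1 vs 0).
No option dominates S3.

none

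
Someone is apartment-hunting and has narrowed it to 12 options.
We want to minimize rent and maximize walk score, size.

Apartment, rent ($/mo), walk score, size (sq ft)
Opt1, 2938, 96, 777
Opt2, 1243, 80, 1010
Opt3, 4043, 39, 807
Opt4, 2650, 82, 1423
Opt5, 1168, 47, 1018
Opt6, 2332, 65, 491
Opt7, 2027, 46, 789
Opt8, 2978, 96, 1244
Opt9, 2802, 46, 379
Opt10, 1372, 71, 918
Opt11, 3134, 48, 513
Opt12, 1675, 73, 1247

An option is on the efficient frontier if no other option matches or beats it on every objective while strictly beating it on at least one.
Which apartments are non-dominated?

Opt1, Opt2, Opt4, Opt5, Opt8, Opt12

Opt1: not dominated.
Opt2: not dominated.
Opt3: dominated by Opt2 (rent 1243≤4043, walk score 80≥39, size 1010≥807).
Opt4: not dominated (best size).
Opt5: not dominated (best rent).
Opt6: dominated by Opt2 (rent 1243≤2332, walk score 80≥65, size 1010≥491).
Opt7: dominated by Opt2 (rent 1243≤2027, walk score 80≥46, size 1010≥789).
Opt8: not dominated.
Opt9: dominated by Opt2 (rent 1243≤2802, walk score 80≥46, size 1010≥379).
Opt10: dominated by Opt2 (rent 1243≤1372, walk score 80≥71, size 1010≥918).
Opt11: dominated by Opt1 (rent 2938≤3134, walk score 96≥48, size 777≥513).
Opt12: not dominated.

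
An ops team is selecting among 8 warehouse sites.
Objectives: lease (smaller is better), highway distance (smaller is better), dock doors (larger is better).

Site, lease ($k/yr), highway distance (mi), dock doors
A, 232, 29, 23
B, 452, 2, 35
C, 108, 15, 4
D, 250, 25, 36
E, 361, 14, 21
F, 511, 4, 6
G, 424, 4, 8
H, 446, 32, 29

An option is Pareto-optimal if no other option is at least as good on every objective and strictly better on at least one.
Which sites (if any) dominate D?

A: worse on highway distance (29 vs 25).
B: worse on lease (452 vs 250).
C: worse on dock doors (4 vs 36).
E: worse on lease (361 vs 250).
F: worse on lease (511 vs 250).
G: worse on lease (424 vs 250).
H: worse on lease (446 vs 250).
No option dominates D.

none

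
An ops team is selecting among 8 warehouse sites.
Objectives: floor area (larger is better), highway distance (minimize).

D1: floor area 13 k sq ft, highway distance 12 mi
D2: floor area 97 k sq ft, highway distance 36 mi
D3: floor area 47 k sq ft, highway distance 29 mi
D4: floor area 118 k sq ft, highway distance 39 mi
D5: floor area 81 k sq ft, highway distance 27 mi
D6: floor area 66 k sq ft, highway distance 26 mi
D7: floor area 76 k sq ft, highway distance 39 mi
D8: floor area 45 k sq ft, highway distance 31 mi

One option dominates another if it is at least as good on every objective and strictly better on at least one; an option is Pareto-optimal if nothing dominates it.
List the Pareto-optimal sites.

D1: not dominated (best highway distance).
D2: not dominated.
D3: dominated by D5 (floor area 81≥47, highway distance 27≤29).
D4: not dominated (best floor area).
D5: not dominated.
D6: not dominated.
D7: dominated by D2 (floor area 97≥76, highway distance 36≤39).
D8: dominated by D3 (floor area 47≥45, highway distance 29≤31).

D1, D2, D4, D5, D6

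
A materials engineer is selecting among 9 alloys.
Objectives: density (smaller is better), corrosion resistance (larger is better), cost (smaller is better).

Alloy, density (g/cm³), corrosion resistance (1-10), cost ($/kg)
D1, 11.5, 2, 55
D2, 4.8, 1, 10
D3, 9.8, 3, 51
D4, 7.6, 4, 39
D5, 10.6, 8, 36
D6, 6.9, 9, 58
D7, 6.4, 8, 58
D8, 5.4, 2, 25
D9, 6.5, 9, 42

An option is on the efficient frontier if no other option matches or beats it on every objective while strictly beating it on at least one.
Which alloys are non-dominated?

D2, D4, D5, D7, D8, D9

D1: dominated by D3 (density 9.8≤11.5, corrosion resistance 3≥2, cost 51≤55).
D2: not dominated (best density).
D3: dominated by D4 (density 7.6≤9.8, corrosion resistance 4≥3, cost 39≤51).
D4: not dominated.
D5: not dominated.
D6: dominated by D9 (density 6.5≤6.9, corrosion resistance 9≥9, cost 42≤58).
D7: not dominated.
D8: not dominated.
D9: not dominated.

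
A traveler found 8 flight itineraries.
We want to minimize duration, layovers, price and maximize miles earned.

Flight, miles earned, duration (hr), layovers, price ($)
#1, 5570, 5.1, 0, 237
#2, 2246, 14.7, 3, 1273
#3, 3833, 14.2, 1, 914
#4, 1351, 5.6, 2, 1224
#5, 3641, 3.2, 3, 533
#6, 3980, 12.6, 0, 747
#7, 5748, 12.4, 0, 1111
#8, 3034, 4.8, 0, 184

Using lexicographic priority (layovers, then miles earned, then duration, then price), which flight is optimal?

First minimize layovers: best is 0, kept {#1, #6, #7, #8}.
Then maximize miles earned: best is 5748, kept {#7}.

#7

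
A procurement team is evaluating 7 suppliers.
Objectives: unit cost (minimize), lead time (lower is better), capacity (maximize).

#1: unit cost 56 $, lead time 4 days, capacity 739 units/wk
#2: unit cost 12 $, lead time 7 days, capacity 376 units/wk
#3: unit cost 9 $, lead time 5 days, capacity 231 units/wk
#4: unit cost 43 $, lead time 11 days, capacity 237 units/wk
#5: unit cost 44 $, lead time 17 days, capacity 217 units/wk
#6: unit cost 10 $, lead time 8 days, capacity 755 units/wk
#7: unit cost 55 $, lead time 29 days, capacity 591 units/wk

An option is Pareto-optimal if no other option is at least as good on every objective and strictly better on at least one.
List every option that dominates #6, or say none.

#1: worse on unit cost (56 vs 10).
#2: worse on unit cost (12 vs 10).
#3: worse on capacity (231 vs 755).
#4: worse on unit cost (43 vs 10).
#5: worse on unit cost (44 vs 10).
#7: worse on unit cost (55 vs 10).
No option dominates #6.

none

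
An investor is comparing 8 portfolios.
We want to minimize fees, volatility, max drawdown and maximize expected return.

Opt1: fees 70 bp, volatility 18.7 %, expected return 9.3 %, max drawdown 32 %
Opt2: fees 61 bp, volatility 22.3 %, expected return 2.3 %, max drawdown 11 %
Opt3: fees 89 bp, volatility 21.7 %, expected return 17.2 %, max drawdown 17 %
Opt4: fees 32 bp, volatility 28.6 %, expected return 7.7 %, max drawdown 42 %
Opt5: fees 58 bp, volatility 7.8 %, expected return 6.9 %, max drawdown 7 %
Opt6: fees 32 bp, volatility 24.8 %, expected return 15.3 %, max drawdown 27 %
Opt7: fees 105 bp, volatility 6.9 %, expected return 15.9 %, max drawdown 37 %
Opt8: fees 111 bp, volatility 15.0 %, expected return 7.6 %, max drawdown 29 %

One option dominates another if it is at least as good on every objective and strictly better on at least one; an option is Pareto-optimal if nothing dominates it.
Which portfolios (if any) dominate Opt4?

Opt6: fees 32≤32, volatility 24.8≤28.6, expected return 15.3≥7.7, max drawdown 27≤42 — dominates Opt4.
Others (Opt1, Opt2, Opt3, Opt5, Opt7, Opt8) are each worse than Opt4 on at least one objective.

Opt6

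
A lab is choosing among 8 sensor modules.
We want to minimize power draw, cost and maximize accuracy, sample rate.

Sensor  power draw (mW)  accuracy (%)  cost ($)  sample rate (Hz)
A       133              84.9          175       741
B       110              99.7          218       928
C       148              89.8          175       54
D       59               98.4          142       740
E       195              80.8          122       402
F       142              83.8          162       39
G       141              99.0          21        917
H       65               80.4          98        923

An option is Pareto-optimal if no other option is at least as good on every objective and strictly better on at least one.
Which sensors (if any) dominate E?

G: power draw 141≤195, accuracy 99.0≥80.8, cost 21≤122, sample rate 917≥402 — dominates E.
Others (A, B, C, D, F, H) are each worse than E on at least one objective.

G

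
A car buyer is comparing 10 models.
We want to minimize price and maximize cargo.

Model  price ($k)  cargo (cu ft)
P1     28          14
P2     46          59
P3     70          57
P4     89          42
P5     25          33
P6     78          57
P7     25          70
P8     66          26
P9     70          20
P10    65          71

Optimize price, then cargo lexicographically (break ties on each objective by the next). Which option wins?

First minimize price: best is 25, kept {P5, P7}.
Then maximize cargo: best is 70, kept {P7}.

P7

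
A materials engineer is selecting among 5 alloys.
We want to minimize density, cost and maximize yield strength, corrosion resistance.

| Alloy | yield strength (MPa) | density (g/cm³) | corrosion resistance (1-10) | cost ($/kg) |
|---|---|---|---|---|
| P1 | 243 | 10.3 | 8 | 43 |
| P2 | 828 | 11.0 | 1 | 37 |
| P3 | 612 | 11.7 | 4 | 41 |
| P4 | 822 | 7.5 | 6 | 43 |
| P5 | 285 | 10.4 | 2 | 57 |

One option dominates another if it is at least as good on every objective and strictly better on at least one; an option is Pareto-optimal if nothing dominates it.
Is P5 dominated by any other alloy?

P4 vs P5: yield strength 822≥285, density 7.5≤10.4, corrosion resistance 6≥2, cost 43≤57 — P4 is at least as good on every objective and strictly better on at least one, so P4 dominates P5.

Yes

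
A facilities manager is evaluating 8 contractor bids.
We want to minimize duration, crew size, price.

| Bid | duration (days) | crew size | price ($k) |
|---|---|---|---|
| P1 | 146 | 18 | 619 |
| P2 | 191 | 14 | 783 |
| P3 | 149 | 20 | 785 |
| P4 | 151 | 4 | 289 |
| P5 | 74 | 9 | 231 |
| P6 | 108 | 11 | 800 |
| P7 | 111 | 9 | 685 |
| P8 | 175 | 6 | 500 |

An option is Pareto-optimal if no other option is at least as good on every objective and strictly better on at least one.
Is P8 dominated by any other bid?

P4 vs P8: duration 151≤175, crew size 4≤6, price 289≤500 — P4 is at least as good on every objective and strictly better on at least one, so P4 dominates P8.

Yes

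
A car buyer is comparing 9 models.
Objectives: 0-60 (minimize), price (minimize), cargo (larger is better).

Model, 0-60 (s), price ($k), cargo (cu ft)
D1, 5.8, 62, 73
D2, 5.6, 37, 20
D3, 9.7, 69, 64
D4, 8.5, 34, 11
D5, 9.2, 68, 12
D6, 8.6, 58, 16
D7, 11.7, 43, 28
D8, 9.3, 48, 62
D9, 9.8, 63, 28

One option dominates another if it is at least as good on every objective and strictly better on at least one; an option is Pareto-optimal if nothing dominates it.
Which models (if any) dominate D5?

D1, D2, D6

D1: 0-60 5.8≤9.2, price 62≤68, cargo 73≥12 — dominates D5.
D2: 0-60 5.6≤9.2, price 37≤68, cargo 20≥12 — dominates D5.
D6: 0-60 8.6≤9.2, price 58≤68, cargo 16≥12 — dominates D5.
Others (D3, D4, D7, D8, D9) are each worse than D5 on at least one objective.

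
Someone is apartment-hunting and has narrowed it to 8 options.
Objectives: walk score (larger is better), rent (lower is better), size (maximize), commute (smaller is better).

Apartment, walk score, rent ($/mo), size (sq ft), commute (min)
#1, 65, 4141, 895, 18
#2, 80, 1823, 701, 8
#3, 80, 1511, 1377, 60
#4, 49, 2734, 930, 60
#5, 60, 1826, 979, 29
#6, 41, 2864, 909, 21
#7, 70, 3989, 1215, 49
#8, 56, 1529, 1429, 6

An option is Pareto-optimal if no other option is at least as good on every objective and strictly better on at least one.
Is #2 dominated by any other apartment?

#1: worse on walk score (65 vs 80).
#3: worse on commute (60 vs 8).
#4: worse on walk score (49 vs 80).
#5: worse on walk score (60 vs 80).
#6: worse on walk score (41 vs 80).
#7: worse on walk score (70 vs 80).
#8: worse on walk score (56 vs 80).
No option is at least as good as #2 on every objective and strictly better on one.

No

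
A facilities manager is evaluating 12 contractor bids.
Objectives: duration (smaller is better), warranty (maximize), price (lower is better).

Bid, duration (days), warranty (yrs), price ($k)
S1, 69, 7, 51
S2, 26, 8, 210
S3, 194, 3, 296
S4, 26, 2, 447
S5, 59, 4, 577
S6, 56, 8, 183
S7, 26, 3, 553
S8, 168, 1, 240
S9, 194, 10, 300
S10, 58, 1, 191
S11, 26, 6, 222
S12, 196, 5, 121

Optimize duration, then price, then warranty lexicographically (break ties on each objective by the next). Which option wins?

S2

First minimize duration: best is 26, kept {S2, S4, S7, S11}.
Then minimize price: best is 210, kept {S2}.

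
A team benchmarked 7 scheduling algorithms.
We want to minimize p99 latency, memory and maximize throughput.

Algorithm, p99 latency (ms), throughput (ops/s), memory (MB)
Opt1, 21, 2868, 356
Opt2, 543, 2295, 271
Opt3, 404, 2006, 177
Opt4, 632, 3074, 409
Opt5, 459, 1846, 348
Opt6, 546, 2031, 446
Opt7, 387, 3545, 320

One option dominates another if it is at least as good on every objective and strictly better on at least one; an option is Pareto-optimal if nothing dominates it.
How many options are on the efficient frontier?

4

Opt1: not dominated (best p99 latency).
Opt2: not dominated.
Opt3: not dominated (best memory).
Opt4: dominated by Opt7 (p99 latency 387≤632, throughput 3545≥3074, memory 320≤409).
Opt5: dominated by Opt3 (p99 latency 404≤459, throughput 2006≥1846, memory 177≤348).
Opt6: dominated by Opt1 (p99 latency 21≤546, throughput 2868≥2031, memory 356≤446).
Opt7: not dominated (best throughput).
Pareto-optimal: Opt1, Opt2, Opt3, Opt7 → 4.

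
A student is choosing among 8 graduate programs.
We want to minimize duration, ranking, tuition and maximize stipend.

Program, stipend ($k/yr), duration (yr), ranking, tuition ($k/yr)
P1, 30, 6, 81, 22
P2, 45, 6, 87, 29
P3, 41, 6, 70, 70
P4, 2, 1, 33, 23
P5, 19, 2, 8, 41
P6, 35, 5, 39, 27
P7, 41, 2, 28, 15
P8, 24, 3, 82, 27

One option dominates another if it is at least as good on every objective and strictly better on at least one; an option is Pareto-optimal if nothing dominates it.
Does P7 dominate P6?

Yes

P7 vs P6: stipend 41≥35, duration 2≤5, ranking 28≤39, tuition 15≤27 — P7 is at least as good on every objective with at least one strict improvement.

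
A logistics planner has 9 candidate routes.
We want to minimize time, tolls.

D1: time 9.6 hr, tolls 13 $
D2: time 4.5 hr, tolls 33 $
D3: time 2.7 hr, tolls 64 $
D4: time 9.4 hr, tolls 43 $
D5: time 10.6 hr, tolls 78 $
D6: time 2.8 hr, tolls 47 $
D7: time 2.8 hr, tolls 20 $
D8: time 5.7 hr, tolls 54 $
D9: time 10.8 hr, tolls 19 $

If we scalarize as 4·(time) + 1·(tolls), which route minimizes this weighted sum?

D1: 4·9.6 + 1·13 = 51.4
D2: 4·4.5 + 1·33 = 51.0
D3: 4·2.7 + 1·64 = 74.8
D4: 4·9.4 + 1·43 = 80.6
D5: 4·10.6 + 1·78 = 120.4
D6: 4·2.8 + 1·47 = 58.2
D7: 4·2.8 + 1·20 = 31.2
D8: 4·5.7 + 1·54 = 76.8
D9: 4·10.8 + 1·19 = 62.2
Lowest: D7 at 31.2.

D7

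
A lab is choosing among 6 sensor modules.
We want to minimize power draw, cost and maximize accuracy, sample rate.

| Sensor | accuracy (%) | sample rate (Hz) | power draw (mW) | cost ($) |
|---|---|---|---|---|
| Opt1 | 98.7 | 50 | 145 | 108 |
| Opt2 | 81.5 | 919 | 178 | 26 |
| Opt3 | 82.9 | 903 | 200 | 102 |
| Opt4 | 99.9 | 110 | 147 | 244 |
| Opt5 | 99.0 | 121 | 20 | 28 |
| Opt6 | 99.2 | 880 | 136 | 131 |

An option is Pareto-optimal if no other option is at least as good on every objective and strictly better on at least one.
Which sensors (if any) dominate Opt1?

Opt5

Opt5: accuracy 99.0≥98.7, sample rate 121≥50, power draw 20≤145, cost 28≤108 — dominates Opt1.
Others (Opt2, Opt3, Opt4, Opt6) are each worse than Opt1 on at least one objective.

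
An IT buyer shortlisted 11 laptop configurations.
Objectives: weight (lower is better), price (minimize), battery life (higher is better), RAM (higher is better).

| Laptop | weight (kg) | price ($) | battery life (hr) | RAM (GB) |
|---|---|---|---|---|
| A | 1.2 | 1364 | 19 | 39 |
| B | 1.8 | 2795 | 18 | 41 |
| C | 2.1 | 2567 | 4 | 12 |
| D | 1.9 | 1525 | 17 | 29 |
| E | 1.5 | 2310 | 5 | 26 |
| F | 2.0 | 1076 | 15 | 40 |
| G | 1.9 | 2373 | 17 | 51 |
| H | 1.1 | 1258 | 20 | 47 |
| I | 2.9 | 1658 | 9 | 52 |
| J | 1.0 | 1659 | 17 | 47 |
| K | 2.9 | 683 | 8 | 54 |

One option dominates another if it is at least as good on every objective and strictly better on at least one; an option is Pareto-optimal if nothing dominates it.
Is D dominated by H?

H vs D: weight 1.1≤1.9, price 1258≤1525, battery life 20≥17, RAM 47≥29 — H is at least as good on every objective with at least one strict improvement.

Yes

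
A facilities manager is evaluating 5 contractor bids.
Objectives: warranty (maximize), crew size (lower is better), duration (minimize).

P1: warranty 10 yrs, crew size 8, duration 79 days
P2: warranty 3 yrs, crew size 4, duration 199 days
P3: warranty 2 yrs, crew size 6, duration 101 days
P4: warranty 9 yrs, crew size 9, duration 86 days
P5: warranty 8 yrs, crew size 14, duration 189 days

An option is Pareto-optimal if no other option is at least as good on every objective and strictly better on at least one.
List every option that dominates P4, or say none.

P1: warranty 10≥9, crew size 8≤9, duration 79≤86 — dominates P4.
Others (P2, P3, P5) are each worse than P4 on at least one objective.

P1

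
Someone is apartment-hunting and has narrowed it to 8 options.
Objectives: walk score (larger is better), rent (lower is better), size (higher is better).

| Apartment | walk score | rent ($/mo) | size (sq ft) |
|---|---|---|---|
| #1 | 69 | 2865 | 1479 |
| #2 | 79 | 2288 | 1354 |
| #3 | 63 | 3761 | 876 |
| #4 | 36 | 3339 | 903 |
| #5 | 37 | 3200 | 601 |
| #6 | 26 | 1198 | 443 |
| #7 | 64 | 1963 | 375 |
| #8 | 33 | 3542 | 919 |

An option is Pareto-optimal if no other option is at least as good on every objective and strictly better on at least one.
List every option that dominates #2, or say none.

none

#1: worse on walk score (69 vs 79).
#3: worse on walk score (63 vs 79).
#4: worse on walk score (36 vs 79).
#5: worse on walk score (37 vs 79).
#6: worse on walk score (26 vs 79).
#7: worse on walk score (64 vs 79).
#8: worse on walk score (33 vs 79).
No option dominates #2.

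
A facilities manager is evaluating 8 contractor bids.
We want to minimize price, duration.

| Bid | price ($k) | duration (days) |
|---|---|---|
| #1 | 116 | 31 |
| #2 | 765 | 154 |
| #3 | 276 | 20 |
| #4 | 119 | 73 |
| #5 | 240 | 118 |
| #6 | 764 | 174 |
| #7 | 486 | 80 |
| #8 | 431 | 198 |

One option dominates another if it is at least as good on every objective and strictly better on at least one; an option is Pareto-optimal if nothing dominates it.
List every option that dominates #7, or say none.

#1: price 116≤486, duration 31≤80 — dominates #7.
#3: price 276≤486, duration 20≤80 — dominates #7.
#4: price 119≤486, duration 73≤80 — dominates #7.
Others (#2, #5, #6, #8) are each worse than #7 on at least one objective.

#1, #3, #4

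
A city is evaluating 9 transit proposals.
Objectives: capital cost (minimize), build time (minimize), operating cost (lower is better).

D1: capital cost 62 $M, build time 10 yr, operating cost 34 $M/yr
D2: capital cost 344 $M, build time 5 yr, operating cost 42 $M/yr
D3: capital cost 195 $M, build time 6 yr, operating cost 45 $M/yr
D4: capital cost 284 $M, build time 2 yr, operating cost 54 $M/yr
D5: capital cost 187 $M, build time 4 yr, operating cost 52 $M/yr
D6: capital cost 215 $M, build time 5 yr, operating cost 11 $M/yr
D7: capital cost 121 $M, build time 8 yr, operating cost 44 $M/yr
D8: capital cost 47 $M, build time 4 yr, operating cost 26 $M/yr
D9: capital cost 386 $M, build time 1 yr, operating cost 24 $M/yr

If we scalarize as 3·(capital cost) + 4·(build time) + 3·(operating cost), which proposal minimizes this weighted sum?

D1: 3·62 + 4·10 + 3·34 = 328
D2: 3·344 + 4·5 + 3·42 = 1178
D3: 3·195 + 4·6 + 3·45 = 744
D4: 3·284 + 4·2 + 3·54 = 1022
D5: 3·187 + 4·4 + 3·52 = 733
D6: 3·215 + 4·5 + 3·11 = 698
D7: 3·121 + 4·8 + 3·44 = 527
D8: 3·47 + 4·4 + 3·26 = 235
D9: 3·386 + 4·1 + 3·24 = 1234
Lowest: D8 at 235.

D8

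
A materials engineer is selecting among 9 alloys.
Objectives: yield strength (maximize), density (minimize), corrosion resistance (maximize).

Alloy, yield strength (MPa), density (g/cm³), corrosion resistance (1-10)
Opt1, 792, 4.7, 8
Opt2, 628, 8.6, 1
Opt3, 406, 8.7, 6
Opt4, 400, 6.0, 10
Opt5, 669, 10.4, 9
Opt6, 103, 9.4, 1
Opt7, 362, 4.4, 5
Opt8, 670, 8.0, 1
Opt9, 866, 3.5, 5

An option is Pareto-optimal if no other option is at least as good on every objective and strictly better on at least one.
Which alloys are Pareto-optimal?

Opt1, Opt4, Opt5, Opt9

Opt1: not dominated.
Opt2: dominated by Opt1 (yield strength 792≥628, density 4.7≤8.6, corrosion resistance 8≥1).
Opt3: dominated by Opt1 (yield strength 792≥406, density 4.7≤8.7, corrosion resistance 8≥6).
Opt4: not dominated (best corrosion resistance).
Opt5: not dominated.
Opt6: dominated by Opt1 (yield strength 792≥103, density 4.7≤9.4, corrosion resistance 8≥1).
Opt7: dominated by Opt9 (yield strength 866≥362, density 3.5≤4.4, corrosion resistance 5≥5).
Opt8: dominated by Opt1 (yield strength 792≥670, density 4.7≤8.0, corrosion resistance 8≥1).
Opt9: not dominated (best yield strength).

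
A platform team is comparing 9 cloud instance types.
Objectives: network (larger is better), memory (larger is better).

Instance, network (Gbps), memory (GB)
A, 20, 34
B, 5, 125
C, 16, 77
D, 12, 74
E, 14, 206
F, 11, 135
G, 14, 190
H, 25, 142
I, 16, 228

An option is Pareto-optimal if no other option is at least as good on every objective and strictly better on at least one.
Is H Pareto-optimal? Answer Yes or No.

Yes

A: worse on network (20 vs 25).
B: worse on network (5 vs 25).
C: worse on network (16 vs 25).
D: worse on network (12 vs 25).
E: worse on network (14 vs 25).
F: worse on network (11 vs 25).
G: worse on network (14 vs 25).
I: worse on network (16 vs 25).
No option is at least as good as H on every objective and strictly better on one.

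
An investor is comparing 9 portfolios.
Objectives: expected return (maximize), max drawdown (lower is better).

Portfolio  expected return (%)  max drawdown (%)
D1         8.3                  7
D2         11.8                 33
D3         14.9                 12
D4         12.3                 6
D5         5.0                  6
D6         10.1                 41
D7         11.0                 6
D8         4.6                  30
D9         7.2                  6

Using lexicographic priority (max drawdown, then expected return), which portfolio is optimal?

D4

First minimize max drawdown: best is 6, kept {D4, D5, D7, D9}.
Then maximize expected return: best is 12.3, kept {D4}.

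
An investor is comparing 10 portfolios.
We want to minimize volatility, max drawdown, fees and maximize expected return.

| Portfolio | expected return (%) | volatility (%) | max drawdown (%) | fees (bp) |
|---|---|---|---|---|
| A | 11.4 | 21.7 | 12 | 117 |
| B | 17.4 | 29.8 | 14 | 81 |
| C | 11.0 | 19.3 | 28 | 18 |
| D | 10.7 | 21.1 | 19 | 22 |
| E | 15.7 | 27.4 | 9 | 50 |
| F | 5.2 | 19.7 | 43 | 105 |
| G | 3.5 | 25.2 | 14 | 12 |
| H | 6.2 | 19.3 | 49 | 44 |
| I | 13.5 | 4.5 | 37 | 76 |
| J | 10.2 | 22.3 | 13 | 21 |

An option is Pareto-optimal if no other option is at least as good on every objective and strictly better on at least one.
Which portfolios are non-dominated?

A, B, C, D, E, G, I, J

A: not dominated.
B: not dominated (best expected return).
C: not dominated.
D: not dominated.
E: not dominated (best max drawdown).
F: dominated by C (expected return 11.0≥5.2, volatility 19.3≤19.7, max drawdown 28≤43, fees 18≤105).
G: not dominated (best fees).
H: dominated by C (expected return 11.0≥6.2, volatility 19.3≤19.3, max drawdown 28≤49, fees 18≤44).
I: not dominated (best volatility).
J: not dominated.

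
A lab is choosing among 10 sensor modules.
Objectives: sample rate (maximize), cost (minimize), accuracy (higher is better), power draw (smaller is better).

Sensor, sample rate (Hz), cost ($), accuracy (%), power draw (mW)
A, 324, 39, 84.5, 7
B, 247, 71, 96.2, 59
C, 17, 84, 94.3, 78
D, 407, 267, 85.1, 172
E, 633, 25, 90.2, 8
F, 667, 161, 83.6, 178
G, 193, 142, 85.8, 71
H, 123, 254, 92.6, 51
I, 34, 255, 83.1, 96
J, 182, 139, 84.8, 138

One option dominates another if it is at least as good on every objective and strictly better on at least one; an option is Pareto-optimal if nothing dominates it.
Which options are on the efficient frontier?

A, B, E, F, H

A: not dominated (best power draw).
B: not dominated (best accuracy).
C: dominated by B (sample rate 247≥17, cost 71≤84, accuracy 96.2≥94.3, power draw 59≤78).
D: dominated by E (sample rate 633≥407, cost 25≤267, accuracy 90.2≥85.1, power draw 8≤172).
E: not dominated (best cost).
F: not dominated (best sample rate).
G: dominated by B (sample rate 247≥193, cost 71≤142, accuracy 96.2≥85.8, power draw 59≤71).
H: not dominated.
I: dominated by A (sample rate 324≥34, cost 39≤255, accuracy 84.5≥83.1, power draw 7≤96).
J: dominated by B (sample rate 247≥182, cost 71≤139, accuracy 96.2≥84.8, power draw 59≤138).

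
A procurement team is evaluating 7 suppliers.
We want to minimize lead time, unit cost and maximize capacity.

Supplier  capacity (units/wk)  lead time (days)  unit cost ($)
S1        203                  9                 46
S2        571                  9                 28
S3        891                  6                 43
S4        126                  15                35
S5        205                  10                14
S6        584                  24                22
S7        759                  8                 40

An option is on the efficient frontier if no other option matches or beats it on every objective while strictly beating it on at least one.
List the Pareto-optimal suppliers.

S1: dominated by S2 (capacity 571≥203, lead time 9≤9, unit cost 28≤46).
S2: not dominated.
S3: not dominated (best capacity).
S4: dominated by S2 (capacity 571≥126, lead time 9≤15, unit cost 28≤35).
S5: not dominated (best unit cost).
S6: not dominated.
S7: not dominated.

S2, S3, S5, S6, S7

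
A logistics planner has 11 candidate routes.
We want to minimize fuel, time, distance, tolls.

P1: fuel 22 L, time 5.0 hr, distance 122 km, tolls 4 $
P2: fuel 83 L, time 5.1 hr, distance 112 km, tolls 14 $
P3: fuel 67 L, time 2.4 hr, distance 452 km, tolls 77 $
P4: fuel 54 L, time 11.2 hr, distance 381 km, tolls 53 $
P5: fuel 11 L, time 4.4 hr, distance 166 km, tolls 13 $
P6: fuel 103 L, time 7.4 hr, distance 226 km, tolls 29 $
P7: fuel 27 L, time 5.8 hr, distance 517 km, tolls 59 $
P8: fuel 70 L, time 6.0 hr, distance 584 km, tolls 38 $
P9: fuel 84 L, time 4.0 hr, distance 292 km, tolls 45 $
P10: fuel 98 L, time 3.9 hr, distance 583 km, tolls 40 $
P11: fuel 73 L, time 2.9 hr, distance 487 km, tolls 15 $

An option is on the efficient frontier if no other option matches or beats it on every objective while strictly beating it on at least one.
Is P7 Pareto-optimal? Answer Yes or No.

No

P1 vs P7: fuel 22≤27, time 5.0≤5.8, distance 122≤517, tolls 4≤59 — P1 is at least as good on every objective and strictly better on at least one, so P1 dominates P7.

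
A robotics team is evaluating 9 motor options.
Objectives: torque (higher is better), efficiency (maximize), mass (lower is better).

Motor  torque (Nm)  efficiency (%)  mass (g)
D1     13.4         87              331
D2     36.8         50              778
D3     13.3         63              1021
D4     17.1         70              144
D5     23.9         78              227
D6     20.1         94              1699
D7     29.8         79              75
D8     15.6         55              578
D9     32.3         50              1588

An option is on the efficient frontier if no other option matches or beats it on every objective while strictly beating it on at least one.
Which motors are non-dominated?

D1, D2, D6, D7

D1: not dominated.
D2: not dominated (best torque).
D3: dominated by D1 (torque 13.4≥13.3, efficiency 87≥63, mass 331≤1021).
D4: dominated by D7 (torque 29.8≥17.1, efficiency 79≥70, mass 75≤144).
D5: dominated by D7 (torque 29.8≥23.9, efficiency 79≥78, mass 75≤227).
D6: not dominated (best efficiency).
D7: not dominated (best mass).
D8: dominated by D4 (torque 17.1≥15.6, efficiency 70≥55, mass 144≤578).
D9: dominated by D2 (torque 36.8≥32.3, efficiency 50≥50, mass 778≤1588).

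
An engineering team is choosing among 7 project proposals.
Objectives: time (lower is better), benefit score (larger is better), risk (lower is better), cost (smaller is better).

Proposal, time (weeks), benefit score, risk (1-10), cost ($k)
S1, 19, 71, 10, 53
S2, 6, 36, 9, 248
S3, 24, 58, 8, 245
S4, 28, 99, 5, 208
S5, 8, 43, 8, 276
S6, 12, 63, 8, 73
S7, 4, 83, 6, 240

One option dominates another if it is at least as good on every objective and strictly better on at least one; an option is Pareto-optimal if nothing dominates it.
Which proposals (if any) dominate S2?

S7: time 4≤6, benefit score 83≥36, risk 6≤9, cost 240≤248 — dominates S2.
Others (S1, S3, S4, S5, S6) are each worse than S2 on at least one objective.

S7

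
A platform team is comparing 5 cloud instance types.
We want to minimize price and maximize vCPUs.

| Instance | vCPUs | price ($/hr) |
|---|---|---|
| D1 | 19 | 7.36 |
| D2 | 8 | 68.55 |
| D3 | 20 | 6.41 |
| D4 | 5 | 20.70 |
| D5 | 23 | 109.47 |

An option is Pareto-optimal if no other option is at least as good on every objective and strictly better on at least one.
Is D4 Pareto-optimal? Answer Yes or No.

No

D1 vs D4: vCPUs 19≥5, price 7.36≤20.70 — D1 is at least as good on every objective and strictly better on at least one, so D1 dominates D4.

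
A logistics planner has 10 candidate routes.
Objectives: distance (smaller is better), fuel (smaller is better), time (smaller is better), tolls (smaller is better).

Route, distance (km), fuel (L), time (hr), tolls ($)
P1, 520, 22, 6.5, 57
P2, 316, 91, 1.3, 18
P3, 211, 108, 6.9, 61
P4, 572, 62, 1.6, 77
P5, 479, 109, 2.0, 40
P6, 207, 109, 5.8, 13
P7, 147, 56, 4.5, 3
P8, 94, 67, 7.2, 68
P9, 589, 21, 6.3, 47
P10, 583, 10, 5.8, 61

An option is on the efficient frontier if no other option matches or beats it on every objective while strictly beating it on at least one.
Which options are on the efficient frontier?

P1, P2, P4, P7, P8, P9, P10

P1: not dominated.
P2: not dominated (best time).
P3: dominated by P7 (distance 147≤211, fuel 56≤108, time 4.5≤6.9, tolls 3≤61).
P4: not dominated.
P5: dominated by P2 (distance 316≤479, fuel 91≤109, time 1.3≤2.0, tolls 18≤40).
P6: dominated by P7 (distance 147≤207, fuel 56≤109, time 4.5≤5.8, tolls 3≤13).
P7: not dominated (best tolls).
P8: not dominated (best distance).
P9: not dominated.
P10: not dominated (best fuel).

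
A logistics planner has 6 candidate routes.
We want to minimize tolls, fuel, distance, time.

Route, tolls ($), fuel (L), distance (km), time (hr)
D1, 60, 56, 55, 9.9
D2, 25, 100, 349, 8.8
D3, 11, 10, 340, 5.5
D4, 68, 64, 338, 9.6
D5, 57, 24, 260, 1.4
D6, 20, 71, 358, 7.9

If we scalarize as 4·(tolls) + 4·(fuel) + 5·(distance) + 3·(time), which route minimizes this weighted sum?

D1

D1: 4·60 + 4·56 + 5·55 + 3·9.9 = 768.7
D2: 4·25 + 4·100 + 5·349 + 3·8.8 = 2271.4
D3: 4·11 + 4·10 + 5·340 + 3·5.5 = 1800.5
D4: 4·68 + 4·64 + 5·338 + 3·9.6 = 2246.8
D5: 4·57 + 4·24 + 5·260 + 3·1.4 = 1628.2
D6: 4·20 + 4·71 + 5·358 + 3·7.9 = 2177.7
Lowest: D1 at 768.7.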